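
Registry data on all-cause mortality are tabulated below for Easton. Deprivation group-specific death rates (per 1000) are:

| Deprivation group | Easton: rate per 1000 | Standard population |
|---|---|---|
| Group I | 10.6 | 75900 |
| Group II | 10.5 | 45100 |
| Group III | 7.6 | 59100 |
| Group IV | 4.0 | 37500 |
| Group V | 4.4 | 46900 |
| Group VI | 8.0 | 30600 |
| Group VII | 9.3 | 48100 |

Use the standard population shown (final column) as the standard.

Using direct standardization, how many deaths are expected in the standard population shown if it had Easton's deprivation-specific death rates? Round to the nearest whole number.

Expected deaths = Σ (standard pop × deprivation-specific rate ÷ 1000)
= 75900×10.6/1000 + 45100×10.5/1000 + 59100×7.6/1000 + 37500×4.0/1000 + 46900×4.4/1000 + 30600×8.0/1000 + 48100×9.3/1000
= 804.54 + 473.55 + 449.16 + 150.00 + 206.36 + 244.80 + 447.33 = 2775.74.

2776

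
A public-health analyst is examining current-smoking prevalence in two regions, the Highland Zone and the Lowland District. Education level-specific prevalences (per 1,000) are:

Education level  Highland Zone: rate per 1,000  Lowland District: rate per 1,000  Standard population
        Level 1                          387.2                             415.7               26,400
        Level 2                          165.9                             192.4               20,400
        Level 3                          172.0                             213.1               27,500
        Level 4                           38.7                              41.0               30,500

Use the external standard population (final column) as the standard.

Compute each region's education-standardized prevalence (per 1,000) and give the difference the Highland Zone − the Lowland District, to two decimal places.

-23.79

Standard total = 104,800; weights = 0.2519, 0.1947, 0.2624, 0.2910.
The Highland Zone: 0.2519×387.2 + 0.1947×165.9 + 0.2624×172.0 + 0.2910×38.7 = 186.2289 per 1,000.
The Lowland District: 0.2519×415.7 + 0.1947×192.4 + 0.2624×213.1 + 0.2910×41.0 = 210.0209 per 1,000.
Difference = 186.2289 − 210.0209 = -23.7920.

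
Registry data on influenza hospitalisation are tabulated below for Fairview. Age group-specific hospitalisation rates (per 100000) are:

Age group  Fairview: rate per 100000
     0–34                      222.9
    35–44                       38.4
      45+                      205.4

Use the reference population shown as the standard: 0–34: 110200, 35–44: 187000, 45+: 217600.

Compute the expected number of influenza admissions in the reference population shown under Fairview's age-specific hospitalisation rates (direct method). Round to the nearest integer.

Expected influenza admissions = Σ (standard pop × age-specific rate ÷ 100000)
= 110200×222.9/100000 + 187000×38.4/100000 + 217600×205.4/100000
= 245.64 + 71.81 + 446.95 = 764.39.

764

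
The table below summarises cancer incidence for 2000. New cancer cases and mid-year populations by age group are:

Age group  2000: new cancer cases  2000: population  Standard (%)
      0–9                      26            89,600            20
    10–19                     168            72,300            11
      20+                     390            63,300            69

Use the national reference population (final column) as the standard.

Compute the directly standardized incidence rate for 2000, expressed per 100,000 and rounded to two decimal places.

456.48

Age-specific rates per 100,000 for 2000: 29.02, 232.37, 616.11.
Standard weights: 0.20, 0.11, 0.69.
Standardized rate: 0.2000×29.02 + 0.1100×232.37 + 0.6900×616.11 = 456.4822 per 100,000.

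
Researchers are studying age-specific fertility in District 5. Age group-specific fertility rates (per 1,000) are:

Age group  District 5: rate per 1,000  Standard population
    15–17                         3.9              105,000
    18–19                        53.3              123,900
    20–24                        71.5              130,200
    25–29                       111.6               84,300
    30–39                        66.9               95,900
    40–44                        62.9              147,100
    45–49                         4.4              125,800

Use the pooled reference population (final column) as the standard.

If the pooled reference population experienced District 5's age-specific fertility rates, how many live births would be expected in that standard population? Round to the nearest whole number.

41952

Expected live births = Σ (standard pop × age-specific rate ÷ 1,000)
= 105,000×3.9/1,000 + 123,900×53.3/1,000 + 130,200×71.5/1,000 + 84,300×111.6/1,000 + 95,900×66.9/1,000 + 147,100×62.9/1,000 + 125,800×4.4/1,000
= 409.50 + 6603.87 + 9309.30 + 9407.88 + 6415.71 + 9252.59 + 553.52 = 41952.37.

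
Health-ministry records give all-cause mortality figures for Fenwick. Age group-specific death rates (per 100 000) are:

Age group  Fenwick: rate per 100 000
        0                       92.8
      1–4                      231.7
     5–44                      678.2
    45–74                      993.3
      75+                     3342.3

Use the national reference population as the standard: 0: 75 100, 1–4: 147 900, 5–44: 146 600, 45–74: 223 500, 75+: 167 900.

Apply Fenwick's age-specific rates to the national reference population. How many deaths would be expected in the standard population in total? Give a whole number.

9238

Expected deaths = Σ (standard pop × age-specific rate ÷ 100 000)
= 75 100×92.8/100 000 + 147 900×231.7/100 000 + 146 600×678.2/100 000 + 223 500×993.3/100 000 + 167 900×3342.3/100 000
= 69.69 + 342.68 + 994.24 + 2220.03 + 5611.72 = 9238.37.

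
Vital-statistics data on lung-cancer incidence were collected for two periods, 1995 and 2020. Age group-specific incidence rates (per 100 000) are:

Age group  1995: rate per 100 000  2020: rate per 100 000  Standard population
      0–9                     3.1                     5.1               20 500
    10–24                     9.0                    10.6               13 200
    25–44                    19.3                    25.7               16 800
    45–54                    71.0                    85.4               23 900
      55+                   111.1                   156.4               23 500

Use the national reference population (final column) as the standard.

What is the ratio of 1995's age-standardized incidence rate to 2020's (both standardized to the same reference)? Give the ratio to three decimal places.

Standard total = 97 900; weights = 0.2094, 0.1348, 0.1716, 0.2441, 0.2400.
1995: 0.2094×3.1 + 0.1348×9.0 + 0.1716×19.3 + 0.2441×71.0 + 0.2400×111.1 = 49.1761 per 100 000.
2020: 0.2094×5.1 + 0.1348×10.6 + 0.1716×25.7 + 0.2441×85.4 + 0.2400×156.4 = 65.2982 per 100 000.
Ratio = 49.1761 ÷ 65.2982 = 0.75310.

0.753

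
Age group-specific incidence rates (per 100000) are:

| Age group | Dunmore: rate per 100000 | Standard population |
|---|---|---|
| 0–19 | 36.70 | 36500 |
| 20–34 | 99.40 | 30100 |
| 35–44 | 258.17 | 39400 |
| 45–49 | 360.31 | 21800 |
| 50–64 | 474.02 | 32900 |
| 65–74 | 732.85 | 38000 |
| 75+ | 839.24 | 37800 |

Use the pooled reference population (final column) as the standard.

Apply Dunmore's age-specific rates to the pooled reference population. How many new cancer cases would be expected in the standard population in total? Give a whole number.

975

Expected new cancer cases = Σ (standard pop × age-specific rate ÷ 100000)
= 36500×36.70/100000 + 30100×99.40/100000 + 39400×258.17/100000 + 21800×360.31/100000 + 32900×474.02/100000 + 38000×732.85/100000 + 37800×839.24/100000
= 13.40 + 29.92 + 101.72 + 78.55 + 155.95 + 278.48 + 317.23 = 975.25.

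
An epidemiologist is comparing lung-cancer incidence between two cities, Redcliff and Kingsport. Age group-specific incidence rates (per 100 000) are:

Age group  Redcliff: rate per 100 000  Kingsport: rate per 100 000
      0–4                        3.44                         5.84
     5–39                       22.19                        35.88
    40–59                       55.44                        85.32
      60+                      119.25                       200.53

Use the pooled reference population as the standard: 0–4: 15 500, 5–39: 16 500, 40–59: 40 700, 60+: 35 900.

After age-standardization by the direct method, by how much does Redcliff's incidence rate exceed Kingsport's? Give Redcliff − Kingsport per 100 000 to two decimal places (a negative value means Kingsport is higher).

-40.49

Standard total = 108 600; weights = 0.1427, 0.1519, 0.3748, 0.3306.
Redcliff: 0.1427×3.44 + 0.1519×22.19 + 0.3748×55.44 + 0.3306×119.25 = 64.0602 per 100 000.
Kingsport: 0.1427×5.84 + 0.1519×35.88 + 0.3748×85.32 + 0.3306×200.53 = 104.5496 per 100 000.
Difference = 64.0602 − 104.5496 = -40.4894.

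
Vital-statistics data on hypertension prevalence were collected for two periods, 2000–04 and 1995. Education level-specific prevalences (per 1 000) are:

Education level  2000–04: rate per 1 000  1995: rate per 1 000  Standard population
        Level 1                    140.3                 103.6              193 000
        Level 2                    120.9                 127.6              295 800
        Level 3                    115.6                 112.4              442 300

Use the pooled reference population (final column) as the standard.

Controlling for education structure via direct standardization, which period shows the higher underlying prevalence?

2000–04

Standard total = 931 100; weights = 0.2073, 0.3177, 0.4750.
2000–04: 0.2073×140.3 + 0.3177×120.9 + 0.4750×115.6 = 122.4036 per 1 000.
1995: 0.2073×103.6 + 0.3177×127.6 + 0.4750×112.4 = 115.4048 per 1 000.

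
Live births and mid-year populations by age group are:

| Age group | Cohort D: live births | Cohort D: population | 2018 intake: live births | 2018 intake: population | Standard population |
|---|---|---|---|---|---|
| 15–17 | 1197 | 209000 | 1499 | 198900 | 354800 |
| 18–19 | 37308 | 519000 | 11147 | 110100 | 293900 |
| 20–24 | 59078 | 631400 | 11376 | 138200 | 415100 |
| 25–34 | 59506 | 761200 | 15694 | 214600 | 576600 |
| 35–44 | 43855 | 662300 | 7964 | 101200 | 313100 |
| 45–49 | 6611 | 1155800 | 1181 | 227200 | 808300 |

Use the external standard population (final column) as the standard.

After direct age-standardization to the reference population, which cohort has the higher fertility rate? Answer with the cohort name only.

Age-specific rates per 1000 for Cohort D: 5.727, 71.884, 93.567, 78.174, 66.216, 5.720.
For the 2018 intake: 7.536, 101.244, 82.315, 73.131, 78.696, 5.198.
Standard total = 2761800; weights = 0.1285, 0.1064, 0.1503, 0.2088, 0.1134, 0.2927.
Cohort D: 0.1285×5.727 + 0.1064×71.884 + 0.1503×93.567 + 0.2088×78.174 + 0.1134×66.216 + 0.2927×5.720 = 47.9503 per 1000.
The 2018 intake: 0.1285×7.536 + 0.1064×101.244 + 0.1503×82.315 + 0.2088×73.131 + 0.1134×78.696 + 0.2927×5.198 = 49.8253 per 1000.
The crude rates (52.70 vs 49.34) would put Cohort D higher, but that reflects its age composition; once standardized to a common age structure, the 2018 intake has the higher underlying rate.

2018 intake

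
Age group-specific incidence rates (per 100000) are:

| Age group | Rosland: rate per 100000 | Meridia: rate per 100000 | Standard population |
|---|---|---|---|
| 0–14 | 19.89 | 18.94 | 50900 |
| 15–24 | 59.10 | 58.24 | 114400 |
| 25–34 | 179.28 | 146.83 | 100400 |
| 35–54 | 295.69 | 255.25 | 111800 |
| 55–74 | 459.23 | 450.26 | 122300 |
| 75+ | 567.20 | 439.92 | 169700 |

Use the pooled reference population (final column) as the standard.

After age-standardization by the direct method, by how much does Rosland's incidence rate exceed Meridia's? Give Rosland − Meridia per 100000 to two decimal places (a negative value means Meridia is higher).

Standard total = 669500; weights = 0.0760, 0.1709, 0.1500, 0.1670, 0.1827, 0.2535.
Rosland: 0.0760×19.89 + 0.1709×59.10 + 0.1500×179.28 + 0.1670×295.69 + 0.1827×459.23 + 0.2535×567.20 = 315.5324 per 100000.
Meridia: 0.0760×18.94 + 0.1709×58.24 + 0.1500×146.83 + 0.1670×255.25 + 0.1827×450.26 + 0.2535×439.92 = 269.7933 per 100000.
Difference = 315.5324 − 269.7933 = 45.7391.

45.74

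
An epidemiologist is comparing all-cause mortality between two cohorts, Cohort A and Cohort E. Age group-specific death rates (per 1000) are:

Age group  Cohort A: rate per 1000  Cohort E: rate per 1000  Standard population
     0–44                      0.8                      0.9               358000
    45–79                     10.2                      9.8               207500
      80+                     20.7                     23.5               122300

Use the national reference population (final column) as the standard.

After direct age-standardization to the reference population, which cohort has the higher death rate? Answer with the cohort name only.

Standard total = 687800; weights = 0.5205, 0.3017, 0.1778.
Cohort A: 0.5205×0.8 + 0.3017×10.2 + 0.1778×20.7 = 7.1743 per 1000.
Cohort E: 0.5205×0.9 + 0.3017×9.8 + 0.1778×23.5 = 7.6036 per 1000.

Cohort E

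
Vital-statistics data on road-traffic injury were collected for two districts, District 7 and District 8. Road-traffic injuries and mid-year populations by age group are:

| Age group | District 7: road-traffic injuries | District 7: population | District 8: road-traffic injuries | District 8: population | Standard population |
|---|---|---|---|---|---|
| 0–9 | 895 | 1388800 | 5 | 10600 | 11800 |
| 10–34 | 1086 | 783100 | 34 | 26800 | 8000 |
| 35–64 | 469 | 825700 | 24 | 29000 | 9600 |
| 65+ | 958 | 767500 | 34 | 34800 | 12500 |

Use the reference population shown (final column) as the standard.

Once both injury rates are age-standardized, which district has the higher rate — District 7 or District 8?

Age-specific rates per 100000 for District 7: 64.44, 138.68, 56.80, 124.82.
For District 8: 47.17, 126.87, 82.76, 97.70.
Standard total = 41900; weights = 0.2816, 0.1909, 0.2291, 0.2983.
District 7: 0.2816×64.44 + 0.1909×138.68 + 0.2291×56.80 + 0.2983×124.82 = 94.8788 per 100000.
District 8: 0.2816×47.17 + 0.1909×126.87 + 0.2291×82.76 + 0.2983×97.70 = 85.6152 per 100000.
The crude rates (90.52 vs 95.85) would put District 8 higher, but that reflects its age composition; once standardized to a common age structure, District 7 has the higher underlying rate.

District 7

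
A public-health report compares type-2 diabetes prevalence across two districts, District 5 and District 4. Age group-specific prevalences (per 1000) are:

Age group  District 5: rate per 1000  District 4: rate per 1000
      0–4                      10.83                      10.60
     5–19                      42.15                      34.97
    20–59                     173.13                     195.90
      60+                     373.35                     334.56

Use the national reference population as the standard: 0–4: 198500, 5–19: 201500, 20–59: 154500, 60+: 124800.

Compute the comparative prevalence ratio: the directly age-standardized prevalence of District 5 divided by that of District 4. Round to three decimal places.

Standard total = 679300; weights = 0.2922, 0.2966, 0.2274, 0.1837.
District 5: 0.2922×10.83 + 0.2966×42.15 + 0.2274×173.13 + 0.1837×373.35 = 123.6356 per 1000.
District 4: 0.2922×10.60 + 0.2966×34.97 + 0.2274×195.90 + 0.1837×334.56 = 119.4909 per 1000.
Ratio = 123.6356 ÷ 119.4909 = 1.03469.

1.035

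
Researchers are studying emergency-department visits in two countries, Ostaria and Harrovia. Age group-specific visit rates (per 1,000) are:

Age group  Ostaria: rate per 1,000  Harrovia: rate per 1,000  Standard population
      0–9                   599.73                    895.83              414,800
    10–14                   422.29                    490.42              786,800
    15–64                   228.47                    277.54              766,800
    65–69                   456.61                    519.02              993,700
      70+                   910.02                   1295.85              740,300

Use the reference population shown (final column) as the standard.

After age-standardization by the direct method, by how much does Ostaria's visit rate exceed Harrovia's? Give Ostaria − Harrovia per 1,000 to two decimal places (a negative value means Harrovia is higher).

-151.71

Standard total = 3,702,400; weights = 0.1120, 0.2125, 0.2071, 0.2684, 0.2000.
Ostaria: 0.1120×599.73 + 0.2125×422.29 + 0.2071×228.47 + 0.2684×456.61 + 0.2000×910.02 = 508.7613 per 1,000.
Harrovia: 0.1120×895.83 + 0.2125×490.42 + 0.2071×277.54 + 0.2684×519.02 + 0.2000×1295.85 = 660.4738 per 1,000.
Difference = 508.7613 − 660.4738 = -151.7126.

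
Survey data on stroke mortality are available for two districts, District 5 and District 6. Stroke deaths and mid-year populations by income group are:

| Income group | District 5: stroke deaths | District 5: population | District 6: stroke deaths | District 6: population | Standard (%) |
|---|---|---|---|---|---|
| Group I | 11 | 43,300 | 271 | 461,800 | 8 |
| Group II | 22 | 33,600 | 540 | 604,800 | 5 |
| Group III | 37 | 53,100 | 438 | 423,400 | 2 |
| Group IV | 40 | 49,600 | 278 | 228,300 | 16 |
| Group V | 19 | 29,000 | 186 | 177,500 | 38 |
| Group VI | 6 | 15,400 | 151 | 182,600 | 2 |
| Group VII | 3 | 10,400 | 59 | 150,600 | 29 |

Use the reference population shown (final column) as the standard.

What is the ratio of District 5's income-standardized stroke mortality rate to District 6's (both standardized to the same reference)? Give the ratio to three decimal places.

0.642

Income-specific rates per 100,000 for District 5: 25.40, 65.48, 69.68, 80.65, 65.52, 38.96, 28.85.
For District 6: 58.68, 89.29, 103.45, 121.77, 104.79, 82.69, 39.18.
Standard weights: 0.08, 0.05, 0.02, 0.16, 0.38, 0.02, 0.29.
District 5: 0.0800×25.40 + 0.0500×65.48 + 0.0200×69.68 + 0.1600×80.65 + 0.3800×65.52 + 0.0200×38.96 + 0.2900×28.85 = 53.6441 per 100,000.
District 6: 0.0800×58.68 + 0.0500×89.29 + 0.0200×103.45 + 0.1600×121.77 + 0.3800×104.79 + 0.0200×82.69 + 0.2900×39.18 = 83.5459 per 100,000.
Ratio = 53.6441 ÷ 83.5459 = 0.64209.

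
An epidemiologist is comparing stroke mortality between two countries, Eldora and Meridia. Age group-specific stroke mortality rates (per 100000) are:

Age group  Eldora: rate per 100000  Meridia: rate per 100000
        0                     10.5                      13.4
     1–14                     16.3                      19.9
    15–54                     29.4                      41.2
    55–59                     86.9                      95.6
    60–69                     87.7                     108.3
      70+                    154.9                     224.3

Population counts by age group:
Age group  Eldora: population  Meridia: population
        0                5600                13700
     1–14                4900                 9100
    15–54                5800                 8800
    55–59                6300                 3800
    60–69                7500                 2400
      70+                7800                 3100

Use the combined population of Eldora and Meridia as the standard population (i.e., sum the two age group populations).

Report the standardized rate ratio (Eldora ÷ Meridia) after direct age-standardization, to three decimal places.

0.764

Combined standard total = 78800; weights = 0.2449, 0.1777, 0.1853, 0.1282, 0.1256, 0.1383.
Eldora: 0.2449×10.5 + 0.1777×16.3 + 0.1853×29.4 + 0.1282×86.9 + 0.1256×87.7 + 0.1383×154.9 = 54.4977 per 100000.
Meridia: 0.2449×13.4 + 0.1777×19.9 + 0.1853×41.2 + 0.1282×95.6 + 0.1256×108.3 + 0.1383×224.3 = 71.3368 per 100000.
Ratio = 54.4977 ÷ 71.3368 = 0.76395.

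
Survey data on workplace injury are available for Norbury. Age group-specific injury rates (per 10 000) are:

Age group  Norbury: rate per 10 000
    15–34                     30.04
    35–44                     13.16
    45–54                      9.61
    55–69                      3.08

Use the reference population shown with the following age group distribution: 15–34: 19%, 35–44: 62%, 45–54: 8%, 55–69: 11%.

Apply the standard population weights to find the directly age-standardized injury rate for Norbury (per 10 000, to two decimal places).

Standard weights: 0.19, 0.62, 0.08, 0.11.
Standardized rate: 0.1900×30.04 + 0.6200×13.16 + 0.0800×9.61 + 0.1100×3.08 = 14.9744 per 10 000.

14.97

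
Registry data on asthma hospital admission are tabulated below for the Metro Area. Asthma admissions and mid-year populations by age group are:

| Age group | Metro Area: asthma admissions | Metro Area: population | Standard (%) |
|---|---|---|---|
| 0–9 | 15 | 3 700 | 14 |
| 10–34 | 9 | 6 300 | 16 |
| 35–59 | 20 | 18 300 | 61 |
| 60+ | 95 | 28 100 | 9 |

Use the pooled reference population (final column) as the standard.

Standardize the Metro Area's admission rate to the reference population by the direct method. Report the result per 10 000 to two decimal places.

Age-specific rates per 10 000 for the Metro Area: 40.54, 14.29, 10.93, 33.81.
Standard weights: 0.14, 0.16, 0.61, 0.09.
Standardized rate: 0.1400×40.54 + 0.1600×14.29 + 0.6100×10.93 + 0.0900×33.81 = 17.6708 per 10 000.

17.67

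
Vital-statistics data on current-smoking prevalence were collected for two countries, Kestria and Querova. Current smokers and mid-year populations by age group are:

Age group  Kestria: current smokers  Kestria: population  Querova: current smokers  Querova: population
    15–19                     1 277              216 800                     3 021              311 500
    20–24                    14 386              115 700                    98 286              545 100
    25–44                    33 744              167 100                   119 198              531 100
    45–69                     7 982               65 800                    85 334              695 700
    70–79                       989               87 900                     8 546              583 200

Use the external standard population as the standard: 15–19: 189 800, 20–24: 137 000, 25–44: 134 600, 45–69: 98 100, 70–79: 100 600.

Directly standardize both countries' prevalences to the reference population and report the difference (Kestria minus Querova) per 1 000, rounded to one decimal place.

Age-specific rates per 1 000 for Kestria: 5.890, 124.339, 201.939, 121.307, 11.251.
For Querova: 9.698, 180.308, 224.436, 122.659, 14.654.
Standard total = 660 100; weights = 0.2875, 0.2075, 0.2039, 0.1486, 0.1524.
Kestria: 0.2875×5.890 + 0.2075×124.339 + 0.2039×201.939 + 0.1486×121.307 + 0.1524×11.251 = 88.4191 per 1 000.
Querova: 0.2875×9.698 + 0.2075×180.308 + 0.2039×224.436 + 0.1486×122.659 + 0.1524×14.654 = 106.4370 per 1 000.
Difference = 88.4191 − 106.4370 = -18.0179.

-18.0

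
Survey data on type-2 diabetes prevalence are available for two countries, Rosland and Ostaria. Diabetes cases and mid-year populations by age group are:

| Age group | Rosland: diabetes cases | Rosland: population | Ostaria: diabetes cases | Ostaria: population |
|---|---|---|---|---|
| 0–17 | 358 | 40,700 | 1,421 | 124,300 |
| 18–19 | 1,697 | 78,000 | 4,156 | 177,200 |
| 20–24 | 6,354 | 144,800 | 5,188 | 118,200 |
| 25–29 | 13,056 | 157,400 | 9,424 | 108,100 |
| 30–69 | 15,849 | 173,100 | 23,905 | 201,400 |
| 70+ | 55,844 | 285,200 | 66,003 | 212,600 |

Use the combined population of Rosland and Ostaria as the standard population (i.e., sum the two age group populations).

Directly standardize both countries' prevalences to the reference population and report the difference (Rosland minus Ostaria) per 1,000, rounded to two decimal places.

Age-specific rates per 1,000 for Rosland: 8.796, 21.756, 43.881, 82.948, 91.560, 195.806.
For Ostaria: 11.432, 23.454, 43.892, 87.179, 118.694, 310.456.
Combined standard total = 1,821,000; weights = 0.0906, 0.1401, 0.1444, 0.1458, 0.2057, 0.2734.
Rosland: 0.0906×8.796 + 0.1401×21.756 + 0.1444×43.881 + 0.1458×82.948 + 0.2057×91.560 + 0.2734×195.806 = 94.6341 per 1,000.
Ostaria: 0.0906×11.432 + 0.1401×23.454 + 0.1444×43.892 + 0.1458×87.179 + 0.2057×118.694 + 0.2734×310.456 = 132.6508 per 1,000.
Difference = 94.6341 − 132.6508 = -38.0168.

-38.02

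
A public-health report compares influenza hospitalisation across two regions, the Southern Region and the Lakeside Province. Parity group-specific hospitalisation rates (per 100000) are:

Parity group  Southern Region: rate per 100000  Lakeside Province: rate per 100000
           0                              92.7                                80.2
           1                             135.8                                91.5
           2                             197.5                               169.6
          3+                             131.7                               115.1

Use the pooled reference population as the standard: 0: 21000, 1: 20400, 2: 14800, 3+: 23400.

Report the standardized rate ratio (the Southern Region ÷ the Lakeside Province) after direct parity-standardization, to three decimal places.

1.225

Standard total = 79600; weights = 0.2638, 0.2563, 0.1859, 0.2940.
The Southern Region: 0.2638×92.7 + 0.2563×135.8 + 0.1859×197.5 + 0.2940×131.7 = 134.6960 per 100000.
The Lakeside Province: 0.2638×80.2 + 0.2563×91.5 + 0.1859×169.6 + 0.2940×115.1 = 109.9776 per 100000.
Ratio = 134.6960 ÷ 109.9776 = 1.22476.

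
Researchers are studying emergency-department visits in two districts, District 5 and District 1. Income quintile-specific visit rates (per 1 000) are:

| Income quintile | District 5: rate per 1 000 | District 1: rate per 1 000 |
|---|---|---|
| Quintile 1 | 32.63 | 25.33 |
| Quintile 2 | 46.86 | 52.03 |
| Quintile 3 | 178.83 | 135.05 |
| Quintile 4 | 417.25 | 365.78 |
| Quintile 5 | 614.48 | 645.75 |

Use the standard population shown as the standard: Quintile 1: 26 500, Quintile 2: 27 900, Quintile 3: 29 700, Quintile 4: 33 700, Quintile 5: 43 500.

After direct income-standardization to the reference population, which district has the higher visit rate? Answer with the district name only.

District 5

Standard total = 161 300; weights = 0.1643, 0.1730, 0.1841, 0.2089, 0.2697.
District 5: 0.1643×32.63 + 0.1730×46.86 + 0.1841×178.83 + 0.2089×417.25 + 0.2697×614.48 = 299.2842 per 1 000.
District 1: 0.1643×25.33 + 0.1730×52.03 + 0.1841×135.05 + 0.2089×365.78 + 0.2697×645.75 = 288.5975 per 1 000.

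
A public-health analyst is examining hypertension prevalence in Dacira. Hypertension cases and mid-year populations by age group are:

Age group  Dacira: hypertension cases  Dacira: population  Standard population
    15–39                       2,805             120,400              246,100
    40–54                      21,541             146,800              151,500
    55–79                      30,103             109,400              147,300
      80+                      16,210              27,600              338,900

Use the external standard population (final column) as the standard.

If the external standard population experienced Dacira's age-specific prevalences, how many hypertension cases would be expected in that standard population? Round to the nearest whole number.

267538

Age-specific rates per 1,000 for Dacira: 23.297, 146.737, 275.165, 587.319.
Expected hypertension cases = Σ (standard pop × age-specific rate ÷ 1,000)
= 246,100×23.297/1,000 + 151,500×146.737/1,000 + 147,300×275.165/1,000 + 338,900×587.319/1,000
= 5733.48 + 22230.66 + 40531.74 + 199042.36 = 267538.23.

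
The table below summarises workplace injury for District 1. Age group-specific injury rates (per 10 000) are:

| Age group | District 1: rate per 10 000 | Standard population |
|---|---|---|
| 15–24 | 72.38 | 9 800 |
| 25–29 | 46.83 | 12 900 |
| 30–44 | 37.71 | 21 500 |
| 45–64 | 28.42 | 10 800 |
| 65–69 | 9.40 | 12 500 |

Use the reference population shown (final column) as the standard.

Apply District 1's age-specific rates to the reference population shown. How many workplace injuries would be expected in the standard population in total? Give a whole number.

255

Expected workplace injuries = Σ (standard pop × age-specific rate ÷ 10 000)
= 9 800×72.38/10 000 + 12 900×46.83/10 000 + 21 500×37.71/10 000 + 10 800×28.42/10 000 + 12 500×9.40/10 000
= 70.93 + 60.41 + 81.08 + 30.69 + 11.75 = 254.86.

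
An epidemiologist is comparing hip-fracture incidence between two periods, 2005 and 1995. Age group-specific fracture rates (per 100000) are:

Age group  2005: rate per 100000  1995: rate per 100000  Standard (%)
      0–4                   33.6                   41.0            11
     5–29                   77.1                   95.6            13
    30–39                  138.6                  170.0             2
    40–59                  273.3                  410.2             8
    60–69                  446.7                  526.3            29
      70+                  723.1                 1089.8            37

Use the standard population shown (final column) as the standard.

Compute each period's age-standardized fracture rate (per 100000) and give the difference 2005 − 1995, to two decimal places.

-173.56

Standard weights: 0.11, 0.13, 0.02, 0.08, 0.29, 0.37.
2005: 0.1100×33.6 + 0.1300×77.1 + 0.0200×138.6 + 0.0800×273.3 + 0.2900×446.7 + 0.3700×723.1 = 435.4450 per 100000.
1995: 0.1100×41.0 + 0.1300×95.6 + 0.0200×170.0 + 0.0800×410.2 + 0.2900×526.3 + 0.3700×1089.8 = 609.0070 per 100000.
Difference = 435.4450 − 609.0070 = -173.5620.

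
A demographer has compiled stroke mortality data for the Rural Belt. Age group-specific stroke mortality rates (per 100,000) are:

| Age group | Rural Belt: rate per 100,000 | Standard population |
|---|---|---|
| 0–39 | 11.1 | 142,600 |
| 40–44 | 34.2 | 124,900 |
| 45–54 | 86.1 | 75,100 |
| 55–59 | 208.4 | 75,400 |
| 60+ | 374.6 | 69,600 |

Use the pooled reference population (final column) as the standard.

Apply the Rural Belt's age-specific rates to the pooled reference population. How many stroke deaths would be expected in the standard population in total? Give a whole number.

541

Expected stroke deaths = Σ (standard pop × age-specific rate ÷ 100,000)
= 142,600×11.1/100,000 + 124,900×34.2/100,000 + 75,100×86.1/100,000 + 75,400×208.4/100,000 + 69,600×374.6/100,000
= 15.83 + 42.72 + 64.66 + 157.13 + 260.72 = 541.06.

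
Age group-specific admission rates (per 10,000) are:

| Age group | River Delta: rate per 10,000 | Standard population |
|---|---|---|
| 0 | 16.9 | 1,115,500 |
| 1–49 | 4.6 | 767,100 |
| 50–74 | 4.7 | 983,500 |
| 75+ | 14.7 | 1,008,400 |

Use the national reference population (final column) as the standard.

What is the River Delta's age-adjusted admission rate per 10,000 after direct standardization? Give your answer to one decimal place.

Standard total = 3,874,500; weights = 0.2879, 0.1980, 0.2538, 0.2603.
Standardized rate: 0.2879×16.9 + 0.1980×4.6 + 0.2538×4.7 + 0.2603×14.7 = 10.7953 per 10,000.

10.8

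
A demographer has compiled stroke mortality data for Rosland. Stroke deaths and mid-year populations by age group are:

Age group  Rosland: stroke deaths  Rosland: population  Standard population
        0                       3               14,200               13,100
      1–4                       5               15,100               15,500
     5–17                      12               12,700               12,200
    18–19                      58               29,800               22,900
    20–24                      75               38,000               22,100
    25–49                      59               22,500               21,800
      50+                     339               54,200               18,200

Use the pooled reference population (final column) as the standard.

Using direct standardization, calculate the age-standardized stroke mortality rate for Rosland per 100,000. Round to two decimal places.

Age-specific rates per 100,000 for Rosland: 21.13, 33.11, 94.49, 194.63, 197.37, 262.22, 625.46.
Standard total = 125,800; weights = 0.1041, 0.1232, 0.0970, 0.1820, 0.1757, 0.1733, 0.1447.
Standardized rate: 0.1041×21.13 + 0.1232×33.11 + 0.0970×94.49 + 0.1820×194.63 + 0.1757×197.37 + 0.1733×262.22 + 0.1447×625.46 = 221.4745 per 100,000.

221.47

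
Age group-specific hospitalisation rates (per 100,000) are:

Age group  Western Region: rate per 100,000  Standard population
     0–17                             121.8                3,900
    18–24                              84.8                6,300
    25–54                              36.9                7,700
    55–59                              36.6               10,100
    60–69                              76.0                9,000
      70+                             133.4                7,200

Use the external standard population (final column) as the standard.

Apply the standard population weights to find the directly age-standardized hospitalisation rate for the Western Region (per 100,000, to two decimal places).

Standard total = 44,200; weights = 0.0882, 0.1425, 0.1742, 0.2285, 0.2036, 0.1629.
Standardized rate: 0.0882×121.8 + 0.1425×84.8 + 0.1742×36.9 + 0.2285×36.6 + 0.2036×76.0 + 0.1629×133.4 = 74.8310 per 100,000.

74.83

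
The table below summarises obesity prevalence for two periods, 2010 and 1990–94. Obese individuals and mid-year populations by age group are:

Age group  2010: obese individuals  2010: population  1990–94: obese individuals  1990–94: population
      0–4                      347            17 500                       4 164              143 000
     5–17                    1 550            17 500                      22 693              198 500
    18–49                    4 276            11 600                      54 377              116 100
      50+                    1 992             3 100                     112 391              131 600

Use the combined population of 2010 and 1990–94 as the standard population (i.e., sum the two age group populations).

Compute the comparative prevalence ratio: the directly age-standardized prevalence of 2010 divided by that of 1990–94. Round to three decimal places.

0.764

Age-specific rates per 1 000 for 2010: 19.829, 88.571, 368.621, 642.581.
For 1990–94: 29.119, 114.322, 468.363, 854.035.
Combined standard total = 638 900; weights = 0.2512, 0.3381, 0.1999, 0.2108.
2010: 0.2512×19.829 + 0.3381×88.571 + 0.1999×368.621 + 0.2108×642.581 = 244.0795 per 1 000.
1990–94: 0.2512×29.119 + 0.3381×114.322 + 0.1999×468.363 + 0.2108×854.035 = 319.6365 per 1 000.
Ratio = 244.0795 ÷ 319.6365 = 0.76362.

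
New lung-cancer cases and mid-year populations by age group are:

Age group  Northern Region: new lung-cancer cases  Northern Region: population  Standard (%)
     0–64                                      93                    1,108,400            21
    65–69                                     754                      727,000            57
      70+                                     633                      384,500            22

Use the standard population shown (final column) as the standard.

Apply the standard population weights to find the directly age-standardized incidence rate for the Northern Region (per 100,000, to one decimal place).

Age-specific rates per 100,000 for the Northern Region: 8.39, 103.71, 164.63.
Standard weights: 0.21, 0.57, 0.22.
Standardized rate: 0.2100×8.39 + 0.5700×103.71 + 0.2200×164.63 = 97.0974 per 100,000.

97.1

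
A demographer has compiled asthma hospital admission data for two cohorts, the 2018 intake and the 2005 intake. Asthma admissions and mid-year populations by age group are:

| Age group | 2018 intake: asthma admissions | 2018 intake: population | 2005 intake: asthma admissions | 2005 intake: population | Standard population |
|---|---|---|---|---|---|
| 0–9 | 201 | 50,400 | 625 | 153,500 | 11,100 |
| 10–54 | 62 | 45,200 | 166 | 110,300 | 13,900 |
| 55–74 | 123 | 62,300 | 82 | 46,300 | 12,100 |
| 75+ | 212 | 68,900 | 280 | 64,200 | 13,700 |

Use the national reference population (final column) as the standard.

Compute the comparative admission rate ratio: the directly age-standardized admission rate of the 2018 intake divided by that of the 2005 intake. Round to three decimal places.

Age-specific rates per 10,000 for the 2018 intake: 39.88, 13.72, 19.74, 30.77.
For the 2005 intake: 40.72, 15.05, 17.71, 43.61.
Standard total = 50,800; weights = 0.2185, 0.2736, 0.2382, 0.2697.
The 2018 intake: 0.2185×39.88 + 0.2736×13.72 + 0.2382×19.74 + 0.2697×30.77 = 25.4680 per 10,000.
The 2005 intake: 0.2185×40.72 + 0.2736×15.05 + 0.2382×17.71 + 0.2697×43.61 = 28.9951 per 10,000.
Ratio = 25.4680 ÷ 28.9951 = 0.87835.

0.878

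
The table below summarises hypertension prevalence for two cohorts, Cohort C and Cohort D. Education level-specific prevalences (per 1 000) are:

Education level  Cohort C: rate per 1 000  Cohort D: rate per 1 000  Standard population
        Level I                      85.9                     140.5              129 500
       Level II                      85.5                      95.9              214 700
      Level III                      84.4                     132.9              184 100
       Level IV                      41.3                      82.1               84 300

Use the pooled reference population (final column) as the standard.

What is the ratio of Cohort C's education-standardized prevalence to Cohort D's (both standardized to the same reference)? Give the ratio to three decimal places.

0.691

Standard total = 612 600; weights = 0.2114, 0.3505, 0.3005, 0.1376.
Cohort C: 0.2114×85.9 + 0.3505×85.5 + 0.3005×84.4 + 0.1376×41.3 = 79.1716 per 1 000.
Cohort D: 0.2114×140.5 + 0.3505×95.9 + 0.3005×132.9 + 0.1376×82.1 = 114.5485 per 1 000.
Ratio = 79.1716 ÷ 114.5485 = 0.69116.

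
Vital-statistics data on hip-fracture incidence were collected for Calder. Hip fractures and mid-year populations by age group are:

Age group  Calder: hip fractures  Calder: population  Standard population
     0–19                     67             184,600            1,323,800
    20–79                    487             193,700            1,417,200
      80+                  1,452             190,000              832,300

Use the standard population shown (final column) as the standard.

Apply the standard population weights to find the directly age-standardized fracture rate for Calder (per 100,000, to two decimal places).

Age-specific rates per 100,000 for Calder: 36.29, 251.42, 764.21.
Standard total = 3,573,300; weights = 0.3705, 0.3966, 0.2329.
Standardized rate: 0.3705×36.29 + 0.3966×251.42 + 0.2329×764.21 = 291.1626 per 100,000.

291.16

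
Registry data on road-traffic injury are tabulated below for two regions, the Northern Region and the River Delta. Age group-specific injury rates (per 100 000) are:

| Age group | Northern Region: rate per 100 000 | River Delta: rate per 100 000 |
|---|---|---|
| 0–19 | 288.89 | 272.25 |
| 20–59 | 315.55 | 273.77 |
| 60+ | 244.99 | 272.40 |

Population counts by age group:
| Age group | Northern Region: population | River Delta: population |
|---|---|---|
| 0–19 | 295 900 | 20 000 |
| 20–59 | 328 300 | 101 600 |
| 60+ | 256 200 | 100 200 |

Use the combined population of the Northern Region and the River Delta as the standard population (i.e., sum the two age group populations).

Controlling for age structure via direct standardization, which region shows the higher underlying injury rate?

Combined standard total = 1 102 200; weights = 0.2866, 0.3900, 0.3234.
The Northern Region: 0.2866×288.89 + 0.3900×315.55 + 0.3234×244.99 = 285.0932 per 100 000.
The River Delta: 0.2866×272.25 + 0.3900×273.77 + 0.3234×272.40 = 272.8914 per 100 000.

Northern Region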